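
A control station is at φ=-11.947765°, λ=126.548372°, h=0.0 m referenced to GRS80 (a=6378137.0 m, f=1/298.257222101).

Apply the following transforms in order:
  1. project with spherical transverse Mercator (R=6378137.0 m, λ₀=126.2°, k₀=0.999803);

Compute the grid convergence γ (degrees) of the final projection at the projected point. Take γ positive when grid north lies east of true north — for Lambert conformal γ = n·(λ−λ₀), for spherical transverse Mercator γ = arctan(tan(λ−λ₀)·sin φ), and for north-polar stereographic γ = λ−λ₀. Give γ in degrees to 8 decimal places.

start: φ=-11.947765°, λ=126.548372°, h=0.000 m
→ into tm (λ₀=126.2°): φ=-11.94776500°, λ−λ₀=0.34837200°
convergence γ = -0.07212077°

-0.07212077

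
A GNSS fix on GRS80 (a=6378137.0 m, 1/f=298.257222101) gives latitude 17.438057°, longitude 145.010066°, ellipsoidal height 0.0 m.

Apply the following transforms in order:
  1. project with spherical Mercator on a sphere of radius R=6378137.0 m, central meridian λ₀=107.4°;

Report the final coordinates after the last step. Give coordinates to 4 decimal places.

start: φ=17.438057°, λ=145.010066°, h=0.000 m
→ merc (R=6378137.0, λ₀=107.4°): E=4186733.3958, N=1971877.6363

E=4186733.3958 m, N=1971877.6363 m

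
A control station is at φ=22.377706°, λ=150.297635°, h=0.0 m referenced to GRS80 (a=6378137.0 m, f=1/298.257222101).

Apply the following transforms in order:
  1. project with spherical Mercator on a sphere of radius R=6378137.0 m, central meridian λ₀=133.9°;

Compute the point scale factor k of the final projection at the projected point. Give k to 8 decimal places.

start: φ=22.377706°, λ=150.297635°, h=0.000 m
→ into merc (λ₀=133.9°): φ=22.37770600°, λ−λ₀=16.39763500°
scale k = 1.08143855

1.08143855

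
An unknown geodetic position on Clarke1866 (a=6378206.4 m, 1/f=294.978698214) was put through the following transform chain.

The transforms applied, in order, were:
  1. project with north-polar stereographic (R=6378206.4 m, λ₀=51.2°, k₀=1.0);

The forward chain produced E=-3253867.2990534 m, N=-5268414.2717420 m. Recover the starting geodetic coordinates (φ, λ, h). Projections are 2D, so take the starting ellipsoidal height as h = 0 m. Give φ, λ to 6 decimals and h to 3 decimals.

start: E=-3253867.2991, N=-5268414.2717 m
→ stereo⁻¹: φ=38.21410900°, λ=19.49977700°

φ=38.214109°, λ=19.499777°, h=0.000 m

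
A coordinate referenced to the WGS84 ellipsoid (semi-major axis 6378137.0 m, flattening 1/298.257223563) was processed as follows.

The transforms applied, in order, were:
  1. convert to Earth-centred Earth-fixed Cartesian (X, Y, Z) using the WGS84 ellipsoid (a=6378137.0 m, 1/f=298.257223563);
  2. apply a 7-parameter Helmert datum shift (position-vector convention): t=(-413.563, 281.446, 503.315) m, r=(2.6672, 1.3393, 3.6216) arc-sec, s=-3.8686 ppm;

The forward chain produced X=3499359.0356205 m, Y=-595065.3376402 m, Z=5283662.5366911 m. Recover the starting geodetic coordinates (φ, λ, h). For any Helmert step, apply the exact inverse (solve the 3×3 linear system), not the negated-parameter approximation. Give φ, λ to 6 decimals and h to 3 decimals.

start: X=3499359.0356, Y=-595065.3376, Z=5283662.5367 m
→ Helmert⁻¹: X=3499741.3804, Y=-595342.2184, Z=5283210.0827
→ geod (Bowring, a=6378137.000): φ=56.27902200°, λ=-9.65419000°, h=1752.7960 m

φ=56.279022°, λ=-9.654190°, h=1752.796 m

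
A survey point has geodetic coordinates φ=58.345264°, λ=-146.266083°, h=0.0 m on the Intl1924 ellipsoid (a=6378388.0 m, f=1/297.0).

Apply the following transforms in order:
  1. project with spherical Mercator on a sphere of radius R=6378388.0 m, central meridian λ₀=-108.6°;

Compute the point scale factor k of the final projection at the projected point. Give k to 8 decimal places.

1.90549020

start: φ=58.345264°, λ=-146.266083°, h=0.000 m
→ into merc (λ₀=-108.6°): φ=58.34526400°, λ−λ₀=-37.66608300°
scale k = 1.90549020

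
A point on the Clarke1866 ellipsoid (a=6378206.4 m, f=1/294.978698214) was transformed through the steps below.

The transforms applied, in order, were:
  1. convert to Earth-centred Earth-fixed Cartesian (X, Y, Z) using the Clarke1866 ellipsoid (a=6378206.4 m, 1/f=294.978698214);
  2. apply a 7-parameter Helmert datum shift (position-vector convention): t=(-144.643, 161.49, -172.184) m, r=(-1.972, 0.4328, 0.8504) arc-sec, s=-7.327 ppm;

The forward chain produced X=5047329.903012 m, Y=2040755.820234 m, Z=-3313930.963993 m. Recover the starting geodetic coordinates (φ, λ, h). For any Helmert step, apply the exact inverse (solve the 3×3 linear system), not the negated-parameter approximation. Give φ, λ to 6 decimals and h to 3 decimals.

start: X=5047329.9030, Y=2040755.8202, Z=-3313930.9640 m
→ Helmert⁻¹: X=5047526.8955, Y=2040620.1528, Z=-3313752.9596
→ geod (Bowring, a=6378206.400): φ=-31.49991600°, λ=22.01255700°, h=1247.7450 m

φ=-31.499916°, λ=22.012557°, h=1247.745 m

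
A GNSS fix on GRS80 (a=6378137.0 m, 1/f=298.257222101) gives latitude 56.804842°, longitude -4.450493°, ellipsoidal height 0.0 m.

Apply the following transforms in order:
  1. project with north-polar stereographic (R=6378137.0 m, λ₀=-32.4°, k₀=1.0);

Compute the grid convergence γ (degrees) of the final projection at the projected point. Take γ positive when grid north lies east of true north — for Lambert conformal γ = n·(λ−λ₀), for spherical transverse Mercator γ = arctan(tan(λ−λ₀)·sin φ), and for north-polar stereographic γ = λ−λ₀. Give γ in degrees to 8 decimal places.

start: φ=56.804842°, λ=-4.450493°, h=0.000 m
→ into stereo (λ₀=-32.4°): φ=56.80484200°, λ−λ₀=27.94950700°
convergence γ = 27.94950700°

27.94950700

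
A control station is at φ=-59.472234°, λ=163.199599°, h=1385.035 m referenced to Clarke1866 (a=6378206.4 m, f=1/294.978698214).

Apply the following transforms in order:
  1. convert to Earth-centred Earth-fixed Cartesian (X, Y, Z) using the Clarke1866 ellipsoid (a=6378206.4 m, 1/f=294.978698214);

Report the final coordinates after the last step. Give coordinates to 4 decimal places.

start: φ=-59.472234°, λ=163.199599°, h=1385.035 m
→ ECEF (a=6378206.400, f=1/294.978698214): X=-3110053.7499, Y=939004.3379, Z=-5471839.3884

X=-3110053.7499 m, Y=939004.3379 m, Z=-5471839.3884 m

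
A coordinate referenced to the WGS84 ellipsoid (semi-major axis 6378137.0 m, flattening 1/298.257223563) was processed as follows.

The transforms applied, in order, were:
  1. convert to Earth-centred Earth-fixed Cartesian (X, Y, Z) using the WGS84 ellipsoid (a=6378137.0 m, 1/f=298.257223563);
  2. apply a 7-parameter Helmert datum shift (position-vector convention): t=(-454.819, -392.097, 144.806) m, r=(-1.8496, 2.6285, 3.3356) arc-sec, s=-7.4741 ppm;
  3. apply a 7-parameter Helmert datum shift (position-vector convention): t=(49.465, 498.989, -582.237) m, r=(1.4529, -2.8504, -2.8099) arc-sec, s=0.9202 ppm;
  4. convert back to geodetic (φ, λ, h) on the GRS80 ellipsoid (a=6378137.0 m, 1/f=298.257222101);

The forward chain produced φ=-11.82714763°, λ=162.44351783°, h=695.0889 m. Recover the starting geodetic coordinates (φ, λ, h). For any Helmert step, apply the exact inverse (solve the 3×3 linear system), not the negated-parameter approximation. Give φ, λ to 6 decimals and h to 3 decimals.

start: φ=-11.827148°, λ=162.443518°, h=695.089 m
→ ECEF (a=6378137.000, f=1/298.257222101): X=-5953431.2194, Y=1883563.9994, Z=-1298835.6649
→ Helmert⁻¹: X=-5953518.7971, Y=1882973.0300, Z=-1298183.2242
→ Helmert⁻¹: X=-5953061.4676, Y=1883487.1160, Z=-1298396.7064
→ geod (Bowring, a=6378137.000): φ=-11.82396000°, λ=162.44316700°, h=237.3860 m

φ=-11.823960°, λ=162.443167°, h=237.386 m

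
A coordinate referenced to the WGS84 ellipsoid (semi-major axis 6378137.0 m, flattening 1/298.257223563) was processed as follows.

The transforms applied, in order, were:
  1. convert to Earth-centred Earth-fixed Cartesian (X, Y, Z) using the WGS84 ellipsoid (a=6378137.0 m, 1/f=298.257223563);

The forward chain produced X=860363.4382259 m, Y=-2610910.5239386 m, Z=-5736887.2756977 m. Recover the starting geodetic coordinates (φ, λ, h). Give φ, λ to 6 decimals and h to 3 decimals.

start: X=860363.4382, Y=-2610910.5239, Z=-5736887.2757 m
→ geod (Bowring, a=6378137.000): φ=-64.54673100°, λ=-71.76159400°, h=792.0960 m

φ=-64.546731°, λ=-71.761594°, h=792.096 m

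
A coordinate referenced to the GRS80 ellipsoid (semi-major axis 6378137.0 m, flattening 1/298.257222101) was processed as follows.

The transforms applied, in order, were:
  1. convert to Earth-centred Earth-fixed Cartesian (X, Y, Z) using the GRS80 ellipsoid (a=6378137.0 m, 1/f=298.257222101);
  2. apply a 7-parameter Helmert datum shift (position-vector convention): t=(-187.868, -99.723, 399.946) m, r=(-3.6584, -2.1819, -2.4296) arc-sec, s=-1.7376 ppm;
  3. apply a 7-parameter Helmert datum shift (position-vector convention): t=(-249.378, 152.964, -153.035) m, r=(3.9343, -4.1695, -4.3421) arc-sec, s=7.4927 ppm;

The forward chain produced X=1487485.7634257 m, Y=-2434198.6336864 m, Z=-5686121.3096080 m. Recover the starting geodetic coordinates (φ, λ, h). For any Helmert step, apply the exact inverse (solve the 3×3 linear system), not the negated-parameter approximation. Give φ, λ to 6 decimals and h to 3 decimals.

start: X=1487485.7634, Y=-2434198.6337, Z=-5686121.3096 m
→ Helmert⁻¹: X=1487660.3046, Y=-2434410.4943, Z=-5685909.3097
→ Helmert⁻¹: X=1487819.2791, Y=-2434196.6200, Z=-5686378.0486
→ geod (Bowring, a=6378137.000): φ=-63.51081500°, λ=-58.56607000°, h=868.0800 m

φ=-63.510815°, λ=-58.566070°, h=868.080 m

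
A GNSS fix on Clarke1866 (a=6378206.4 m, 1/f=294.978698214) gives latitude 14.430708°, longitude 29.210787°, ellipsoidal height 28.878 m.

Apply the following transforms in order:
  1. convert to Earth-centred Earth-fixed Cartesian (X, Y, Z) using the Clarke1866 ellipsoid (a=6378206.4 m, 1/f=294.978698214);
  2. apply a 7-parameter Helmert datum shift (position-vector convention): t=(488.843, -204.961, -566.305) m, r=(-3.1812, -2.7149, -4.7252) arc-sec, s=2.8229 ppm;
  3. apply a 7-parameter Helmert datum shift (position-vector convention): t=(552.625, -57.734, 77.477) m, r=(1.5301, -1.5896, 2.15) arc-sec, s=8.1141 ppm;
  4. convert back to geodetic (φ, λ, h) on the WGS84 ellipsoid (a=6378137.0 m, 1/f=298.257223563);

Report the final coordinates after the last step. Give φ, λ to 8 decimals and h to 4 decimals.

start: φ=14.430708°, λ=29.210787°, h=28.878 m
→ ECEF (a=6378206.400, f=1/294.978698214): X=5392606.0131, Y=3015158.1453, Z=1579086.5464
→ Helmert 7p (PV): X=5393158.3673, Y=3014862.5136, Z=1578549.1752
→ Helmert 7p (PV): X=5393711.1619, Y=3014873.7485, Z=1578703.3888
→ geod (Bowring, a=6378137.000): φ=14.42446002°, λ=29.20348428°, h=787.9091 m

φ=14.42446002°, λ=29.20348428°, h=787.9091 m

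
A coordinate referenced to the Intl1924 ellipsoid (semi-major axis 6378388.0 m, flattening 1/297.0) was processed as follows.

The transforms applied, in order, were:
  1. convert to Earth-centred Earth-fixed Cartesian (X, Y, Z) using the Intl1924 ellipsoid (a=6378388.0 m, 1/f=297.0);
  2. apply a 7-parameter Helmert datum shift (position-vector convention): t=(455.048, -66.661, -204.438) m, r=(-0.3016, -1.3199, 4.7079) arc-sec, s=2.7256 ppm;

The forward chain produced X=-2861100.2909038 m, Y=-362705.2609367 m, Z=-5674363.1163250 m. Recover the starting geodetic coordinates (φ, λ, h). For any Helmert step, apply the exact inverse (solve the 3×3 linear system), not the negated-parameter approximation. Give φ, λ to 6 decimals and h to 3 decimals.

start: X=-2861100.2909, Y=-362705.2609, Z=-5674363.1163 m
→ Helmert⁻¹: X=-2861592.1239, Y=-362564.0003, Z=-5674125.4315
→ geod (Bowring, a=6378388.000): φ=-63.20899000°, λ=-172.77909400°, h=3902.6200 m

φ=-63.208990°, λ=-172.779094°, h=3902.620 m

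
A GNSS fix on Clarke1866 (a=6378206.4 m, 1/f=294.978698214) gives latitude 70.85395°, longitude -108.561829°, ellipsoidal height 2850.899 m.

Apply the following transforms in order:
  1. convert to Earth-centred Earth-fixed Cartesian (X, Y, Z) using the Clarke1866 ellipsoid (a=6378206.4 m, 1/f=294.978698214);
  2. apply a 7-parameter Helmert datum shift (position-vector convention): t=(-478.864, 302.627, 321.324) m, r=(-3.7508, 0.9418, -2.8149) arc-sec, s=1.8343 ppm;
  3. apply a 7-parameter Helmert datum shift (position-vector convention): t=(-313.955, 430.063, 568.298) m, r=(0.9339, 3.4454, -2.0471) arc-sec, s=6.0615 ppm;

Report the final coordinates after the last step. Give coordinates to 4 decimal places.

X=-668947.4272 m, Y=-1989175.5856 m, Z=6006445.1216 m

start: φ=70.853950°, λ=-108.561829°, h=2850.899 m
→ ECEF (a=6378206.400, f=1/294.978698214): X=-668230.1673, Y=-1989990.3350, Z=6005466.6796
→ Helmert 7p (PV): X=-668709.9936, Y=-1989573.0329, Z=6005838.2574
→ Helmert 7p (PV): X=-668947.4272, Y=-1989175.5856, Z=6006445.1216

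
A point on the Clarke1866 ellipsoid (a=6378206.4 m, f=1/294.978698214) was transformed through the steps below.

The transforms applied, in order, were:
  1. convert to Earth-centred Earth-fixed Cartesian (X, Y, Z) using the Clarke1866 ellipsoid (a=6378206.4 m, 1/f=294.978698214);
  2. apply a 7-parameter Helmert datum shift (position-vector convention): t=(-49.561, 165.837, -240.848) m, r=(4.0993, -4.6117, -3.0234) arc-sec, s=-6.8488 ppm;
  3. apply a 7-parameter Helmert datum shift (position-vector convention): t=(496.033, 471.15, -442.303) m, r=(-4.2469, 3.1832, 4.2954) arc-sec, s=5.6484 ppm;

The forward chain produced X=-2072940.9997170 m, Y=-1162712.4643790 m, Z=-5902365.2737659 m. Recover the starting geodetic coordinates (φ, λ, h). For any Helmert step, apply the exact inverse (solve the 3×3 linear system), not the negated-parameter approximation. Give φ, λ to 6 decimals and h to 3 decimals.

start: X=-2072940.9997, Y=-1162712.4644, Z=-5902365.2738 m
→ Helmert⁻¹: X=-2073358.4582, Y=-1163012.3488, Z=-5901945.5777
→ Helmert⁻¹: X=-2073437.9956, Y=-1163333.8341, Z=-5901675.6713
→ geod (Bowring, a=6378206.400): φ=-68.19238500°, λ=-150.70473500°, h=2977.8580 m

φ=-68.192385°, λ=-150.704735°, h=2977.858 m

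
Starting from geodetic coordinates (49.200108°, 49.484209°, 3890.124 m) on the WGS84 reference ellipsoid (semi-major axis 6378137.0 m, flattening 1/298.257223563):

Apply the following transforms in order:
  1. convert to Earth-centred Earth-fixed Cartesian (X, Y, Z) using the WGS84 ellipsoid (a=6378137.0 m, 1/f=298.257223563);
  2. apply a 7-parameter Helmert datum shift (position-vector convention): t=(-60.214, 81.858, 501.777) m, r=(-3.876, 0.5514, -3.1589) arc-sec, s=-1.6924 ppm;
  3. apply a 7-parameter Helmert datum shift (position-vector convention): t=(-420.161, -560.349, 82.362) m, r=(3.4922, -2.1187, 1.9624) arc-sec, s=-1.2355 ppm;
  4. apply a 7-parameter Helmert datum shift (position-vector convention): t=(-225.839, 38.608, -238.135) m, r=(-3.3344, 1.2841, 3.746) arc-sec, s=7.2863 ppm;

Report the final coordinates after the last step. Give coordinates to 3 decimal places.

X=2713630.401 m, Y=3176040.788 m, Z=4808387.807 m

start: φ=49.200108°, λ=49.484209°, h=3890.124 m
→ ECEF (a=6378137.000, f=1/298.257223563): X=2714370.6434, Y=3176346.6147, Z=4808074.3621
→ Helmert 7p (PV): X=2714367.3338, Y=3176471.8773, Z=4808501.0579
→ Helmert 7p (PV): X=2713864.2067, Y=3175852.0172, Z=4808659.1399
→ Helmert 7p (PV): X=2713630.4007, Y=3176040.7881, Z=4808387.8070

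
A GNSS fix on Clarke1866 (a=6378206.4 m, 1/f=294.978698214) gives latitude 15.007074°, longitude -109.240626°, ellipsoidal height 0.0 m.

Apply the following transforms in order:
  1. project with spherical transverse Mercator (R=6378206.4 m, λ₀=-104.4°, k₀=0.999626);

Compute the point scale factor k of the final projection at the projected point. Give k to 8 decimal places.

1.00296304

start: φ=15.007074°, λ=-109.240626°, h=0.000 m
→ into tm (λ₀=-104.4°): φ=15.00707400°, λ−λ₀=-4.84062600°
scale k = 1.00296304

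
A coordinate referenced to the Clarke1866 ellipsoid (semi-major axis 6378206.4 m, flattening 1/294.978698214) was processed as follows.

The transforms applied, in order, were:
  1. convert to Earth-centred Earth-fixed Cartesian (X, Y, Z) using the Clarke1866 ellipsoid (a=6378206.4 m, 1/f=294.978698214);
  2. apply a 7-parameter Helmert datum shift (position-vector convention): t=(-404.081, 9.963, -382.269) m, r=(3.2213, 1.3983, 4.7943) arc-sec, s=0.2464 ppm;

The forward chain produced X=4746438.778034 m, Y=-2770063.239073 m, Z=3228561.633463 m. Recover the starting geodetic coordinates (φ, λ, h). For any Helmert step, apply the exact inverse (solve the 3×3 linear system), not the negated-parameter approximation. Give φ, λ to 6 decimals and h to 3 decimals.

φ=30.605637°, λ=-30.267169°, h=1677.402 m

start: X=4746438.7780, Y=-2770063.2391, Z=3228561.6335 m
→ Helmert⁻¹: X=4746755.4121, Y=-2770132.4218, Z=3229018.5478
→ geod (Bowring, a=6378206.400): φ=30.60563700°, λ=-30.26716900°, h=1677.4020 m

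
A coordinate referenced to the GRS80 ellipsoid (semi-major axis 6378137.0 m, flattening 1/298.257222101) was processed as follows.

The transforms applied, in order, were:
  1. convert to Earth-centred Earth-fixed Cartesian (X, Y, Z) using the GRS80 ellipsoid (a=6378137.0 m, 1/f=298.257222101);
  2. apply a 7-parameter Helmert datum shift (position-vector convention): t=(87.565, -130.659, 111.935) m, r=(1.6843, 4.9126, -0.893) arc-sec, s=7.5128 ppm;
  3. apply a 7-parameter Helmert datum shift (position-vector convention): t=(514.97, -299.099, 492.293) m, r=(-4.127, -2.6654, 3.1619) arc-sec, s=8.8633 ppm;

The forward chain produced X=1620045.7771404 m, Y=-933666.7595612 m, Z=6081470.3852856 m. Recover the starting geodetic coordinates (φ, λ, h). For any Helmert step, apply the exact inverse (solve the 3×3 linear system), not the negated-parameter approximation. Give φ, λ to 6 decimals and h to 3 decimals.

start: X=1620045.7771, Y=-933666.7596, Z=6081470.3853 m
→ Helmert⁻¹: X=1619580.7214, Y=-933505.8829, Z=6080884.5888
→ Helmert⁻¹: X=1619340.2047, Y=-933311.5471, Z=6080773.1594
→ geod (Bowring, a=6378137.000): φ=73.02188300°, λ=-29.95712600°, h=2945.8250 m

φ=73.021883°, λ=-29.957126°, h=2945.825 m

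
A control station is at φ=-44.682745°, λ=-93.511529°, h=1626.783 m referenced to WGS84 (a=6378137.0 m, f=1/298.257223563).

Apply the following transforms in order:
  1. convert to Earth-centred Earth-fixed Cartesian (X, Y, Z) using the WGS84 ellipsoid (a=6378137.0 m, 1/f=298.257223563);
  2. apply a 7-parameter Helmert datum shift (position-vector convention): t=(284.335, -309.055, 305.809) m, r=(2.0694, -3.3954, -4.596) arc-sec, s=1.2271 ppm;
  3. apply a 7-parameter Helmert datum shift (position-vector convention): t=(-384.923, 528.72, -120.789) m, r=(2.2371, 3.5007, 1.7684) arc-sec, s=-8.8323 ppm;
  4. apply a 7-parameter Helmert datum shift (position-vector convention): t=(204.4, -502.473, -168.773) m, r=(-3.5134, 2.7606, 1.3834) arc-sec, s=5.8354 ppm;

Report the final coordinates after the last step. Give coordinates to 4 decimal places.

X=-278282.6597 m, Y=-4535333.2564 m, Z=-4463483.0278 m

start: φ=-44.682745°, λ=-93.511529°, h=1626.783 m
→ ECEF (a=6378137.000, f=1/298.257223563): X=-278293.1968, Y=-4535077.5895, Z=-4463493.5916
→ Helmert 7p (PV): X=-278036.7789, Y=-4535341.2275, Z=-4463243.3402
→ Helmert 7p (PV): X=-278456.1119, Y=-4534726.4268, Z=-4463369.1785
→ Helmert 7p (PV): X=-278282.6597, Y=-4535333.2564, Z=-4463483.0278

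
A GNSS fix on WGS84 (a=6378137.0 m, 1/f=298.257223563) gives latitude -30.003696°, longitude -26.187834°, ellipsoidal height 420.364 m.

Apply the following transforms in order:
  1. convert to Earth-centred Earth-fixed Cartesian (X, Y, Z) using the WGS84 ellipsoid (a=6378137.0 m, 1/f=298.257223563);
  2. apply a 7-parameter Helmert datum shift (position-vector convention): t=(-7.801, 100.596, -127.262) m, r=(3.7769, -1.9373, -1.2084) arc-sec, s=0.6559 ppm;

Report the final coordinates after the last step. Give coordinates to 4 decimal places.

start: φ=-30.003696°, λ=-26.187834°, h=420.364 m
→ ECEF (a=6378137.000, f=1/298.257223563): X=4960935.5176, Y=-2439774.6005, Z=-3170938.7542
→ Helmert 7p (PV): X=4960946.4595, Y=-2439646.6055, Z=-3171066.1760

X=4960946.4595 m, Y=-2439646.6055 m, Z=-3171066.1760 m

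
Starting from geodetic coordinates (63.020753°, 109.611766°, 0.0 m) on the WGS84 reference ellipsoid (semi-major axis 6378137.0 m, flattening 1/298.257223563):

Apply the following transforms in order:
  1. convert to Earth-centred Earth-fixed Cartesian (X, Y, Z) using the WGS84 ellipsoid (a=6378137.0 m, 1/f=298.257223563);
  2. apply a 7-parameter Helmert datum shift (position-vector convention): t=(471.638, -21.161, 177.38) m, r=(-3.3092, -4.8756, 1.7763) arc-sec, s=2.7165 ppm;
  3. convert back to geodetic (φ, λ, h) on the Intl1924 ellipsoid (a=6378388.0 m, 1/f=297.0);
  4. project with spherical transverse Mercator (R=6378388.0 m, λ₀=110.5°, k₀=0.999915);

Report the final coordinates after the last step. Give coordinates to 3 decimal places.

start: φ=63.020753°, λ=109.611766°, h=0.000 m
→ ECEF (a=6378137.000, f=1/298.257223563): X=-973799.4146, Y=2732970.3765, Z=5661027.9069
→ Helmert 7p (PV): X=-973487.7710, Y=2733039.0762, Z=5661153.8004
→ geod (Bowring, a=6378388.000): φ=63.02224826°, λ=109.60551309°, h=-84.3799 m
→ tm (R=6378388.0, λ₀=110.5°): E=-45167.9758, N=7015598.5397

E=-45167.976 m, N=7015598.540 m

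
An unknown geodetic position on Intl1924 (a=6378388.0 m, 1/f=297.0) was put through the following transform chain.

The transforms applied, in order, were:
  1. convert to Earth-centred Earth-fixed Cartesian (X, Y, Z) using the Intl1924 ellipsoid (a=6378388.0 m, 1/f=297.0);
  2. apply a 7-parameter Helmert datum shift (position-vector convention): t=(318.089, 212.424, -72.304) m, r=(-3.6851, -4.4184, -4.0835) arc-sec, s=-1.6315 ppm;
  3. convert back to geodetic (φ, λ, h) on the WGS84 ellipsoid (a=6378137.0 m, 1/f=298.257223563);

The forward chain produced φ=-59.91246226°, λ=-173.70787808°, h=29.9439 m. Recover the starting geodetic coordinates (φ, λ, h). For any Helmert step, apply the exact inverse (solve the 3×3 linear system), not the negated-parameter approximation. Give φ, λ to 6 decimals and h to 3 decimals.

φ=-59.909109°, λ=-173.705568°, h=-35.069 m

start: φ=-59.912462°, λ=-173.707878°, h=29.944 m
→ ECEF (a=6378137.000, f=1/298.257223563): X=-3186251.7741, Y=-351322.0333, Z=-5495620.2355
→ Helmert⁻¹: X=-3186685.8222, Y=-351499.9370, Z=-5495494.9153
→ geod (Bowring, a=6378388.000): φ=-59.90910900°, λ=-173.70556800°, h=-35.0690 m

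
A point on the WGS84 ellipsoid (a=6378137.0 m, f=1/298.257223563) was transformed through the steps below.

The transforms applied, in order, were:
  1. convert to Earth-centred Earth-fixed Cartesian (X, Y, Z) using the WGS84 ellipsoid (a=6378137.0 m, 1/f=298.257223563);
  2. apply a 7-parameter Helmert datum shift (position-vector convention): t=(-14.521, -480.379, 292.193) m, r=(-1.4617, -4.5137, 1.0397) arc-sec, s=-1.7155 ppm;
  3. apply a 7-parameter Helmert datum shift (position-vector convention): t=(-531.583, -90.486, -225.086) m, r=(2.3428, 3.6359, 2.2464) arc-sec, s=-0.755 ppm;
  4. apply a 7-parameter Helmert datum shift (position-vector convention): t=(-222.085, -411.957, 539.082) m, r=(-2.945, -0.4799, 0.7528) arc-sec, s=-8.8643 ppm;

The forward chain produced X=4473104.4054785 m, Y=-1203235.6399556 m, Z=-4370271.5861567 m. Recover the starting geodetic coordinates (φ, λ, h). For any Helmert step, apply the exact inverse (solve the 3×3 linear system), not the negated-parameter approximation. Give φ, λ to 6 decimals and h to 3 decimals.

φ=-43.527575°, λ=-15.042293°, h=1140.169 m

start: X=4473104.4055, Y=-1203235.6400, Z=-4370271.5862 m
→ Helmert⁻¹: X=4473351.5846, Y=-1202788.2652, Z=-4370876.9936
→ Helmert⁻¹: X=4473950.4873, Y=-1202797.0542, Z=-4370562.6820
→ Helmert⁻¹: X=4473870.9729, Y=-1202310.3138, Z=-4370968.7953
→ geod (Bowring, a=6378137.000): φ=-43.52757500°, λ=-15.04229300°, h=1140.1690 m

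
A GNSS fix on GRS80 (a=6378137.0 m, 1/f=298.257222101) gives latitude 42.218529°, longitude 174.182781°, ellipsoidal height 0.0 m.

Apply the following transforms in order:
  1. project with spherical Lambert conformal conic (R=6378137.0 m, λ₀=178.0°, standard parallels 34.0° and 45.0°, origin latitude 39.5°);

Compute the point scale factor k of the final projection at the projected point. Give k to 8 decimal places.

0.99646895

start: φ=42.218529°, λ=174.182781°, h=0.000 m
→ into lcc (λ₀=178.0°): φ=42.21852900°, λ−λ₀=-3.81721900°
scale k = 0.99646895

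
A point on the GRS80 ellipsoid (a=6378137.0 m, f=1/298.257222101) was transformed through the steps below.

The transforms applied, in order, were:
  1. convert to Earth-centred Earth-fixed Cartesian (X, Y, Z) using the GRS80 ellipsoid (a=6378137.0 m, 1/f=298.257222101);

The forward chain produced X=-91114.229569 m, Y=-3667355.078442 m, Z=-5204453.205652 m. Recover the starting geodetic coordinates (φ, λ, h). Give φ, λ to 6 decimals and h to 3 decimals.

φ=-55.001884°, λ=-91.423202°, h=3600.454 m

start: X=-91114.2296, Y=-3667355.0784, Z=-5204453.2057 m
→ geod (Bowring, a=6378137.000): φ=-55.00188400°, λ=-91.42320200°, h=3600.4540 m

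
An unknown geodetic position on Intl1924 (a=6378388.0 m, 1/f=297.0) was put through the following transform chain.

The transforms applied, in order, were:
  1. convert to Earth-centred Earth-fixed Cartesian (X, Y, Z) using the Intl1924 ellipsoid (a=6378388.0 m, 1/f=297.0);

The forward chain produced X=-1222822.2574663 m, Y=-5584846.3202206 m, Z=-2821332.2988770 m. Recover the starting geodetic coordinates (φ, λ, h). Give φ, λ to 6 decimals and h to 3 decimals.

start: X=-1222822.2575, Y=-5584846.3202, Z=-2821332.2989 m
→ geod (Bowring, a=6378388.000): φ=-26.41934200°, λ=-102.35022000°, h=1234.4190 m

φ=-26.419342°, λ=-102.350220°, h=1234.419 m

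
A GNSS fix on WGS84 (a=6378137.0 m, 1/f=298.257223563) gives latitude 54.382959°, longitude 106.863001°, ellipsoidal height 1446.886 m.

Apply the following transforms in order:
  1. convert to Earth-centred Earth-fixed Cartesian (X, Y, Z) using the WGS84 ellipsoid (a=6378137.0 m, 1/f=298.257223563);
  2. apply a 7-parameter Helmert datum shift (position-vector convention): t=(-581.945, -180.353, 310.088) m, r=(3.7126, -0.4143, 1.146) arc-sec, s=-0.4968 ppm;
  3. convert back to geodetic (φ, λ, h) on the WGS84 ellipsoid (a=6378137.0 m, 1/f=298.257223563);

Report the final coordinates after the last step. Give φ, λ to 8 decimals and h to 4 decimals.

start: φ=54.382959°, λ=106.863001°, h=1446.886 m
→ ECEF (a=6378137.000, f=1/298.257223563): X=-1080125.4462, Y=3563382.6681, Z=5162859.9052
→ Helmert 7p (PV): X=-1080737.0226, Y=3563101.6164, Z=5163229.3968
→ geod (Bowring, a=6378137.000): φ=54.38555965°, λ=106.87326187°, h=1693.9770 m

φ=54.38555965°, λ=106.87326187°, h=1693.9770 m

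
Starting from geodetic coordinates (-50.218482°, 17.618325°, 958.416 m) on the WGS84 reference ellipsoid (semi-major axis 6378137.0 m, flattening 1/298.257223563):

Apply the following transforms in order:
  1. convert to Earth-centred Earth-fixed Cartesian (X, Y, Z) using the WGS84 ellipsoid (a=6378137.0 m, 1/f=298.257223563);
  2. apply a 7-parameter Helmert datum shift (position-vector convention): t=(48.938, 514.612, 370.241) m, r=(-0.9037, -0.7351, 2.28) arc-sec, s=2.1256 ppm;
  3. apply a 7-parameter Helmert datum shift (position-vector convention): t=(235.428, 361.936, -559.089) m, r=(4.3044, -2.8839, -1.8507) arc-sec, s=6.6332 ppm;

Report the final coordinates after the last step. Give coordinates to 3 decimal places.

X=3898394.743 m, Y=1238864.516 m, Z=-4879253.835 m

start: φ=-50.218482°, λ=17.618325°, h=958.416 m
→ ECEF (a=6378137.000, f=1/298.257223563): X=3897993.2051, Y=1237888.5743, Z=-4879111.0681
→ Helmert 7p (PV): X=3898054.1339, Y=1238427.5284, Z=-4878742.7297
→ Helmert 7p (PV): X=3898394.7431, Y=1238864.5156, Z=-4879253.8352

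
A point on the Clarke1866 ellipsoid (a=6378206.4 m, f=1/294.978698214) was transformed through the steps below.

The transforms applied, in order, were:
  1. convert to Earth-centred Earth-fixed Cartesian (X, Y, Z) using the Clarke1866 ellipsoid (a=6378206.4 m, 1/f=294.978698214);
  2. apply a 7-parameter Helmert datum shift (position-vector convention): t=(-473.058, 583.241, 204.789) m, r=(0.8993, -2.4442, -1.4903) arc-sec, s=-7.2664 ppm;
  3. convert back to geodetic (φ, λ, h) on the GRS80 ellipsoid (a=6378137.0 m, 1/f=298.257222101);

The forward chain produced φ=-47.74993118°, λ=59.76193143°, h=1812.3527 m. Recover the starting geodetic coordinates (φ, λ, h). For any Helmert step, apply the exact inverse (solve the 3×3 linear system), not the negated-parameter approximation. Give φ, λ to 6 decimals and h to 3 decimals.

φ=-47.755623°, λ=59.753484°, h=1892.629 m

start: φ=-47.749931°, λ=59.761931°, h=1812.353 m
→ ECEF (a=6378137.000, f=1/298.257222101): X=2164225.0475, Y=3712834.4417, Z=-4699567.9071
→ Helmert⁻¹: X=2164631.3210, Y=3712273.3244, Z=-4699848.6825
→ geod (Bowring, a=6378206.400): φ=-47.75562300°, λ=59.75348400°, h=1892.6290 m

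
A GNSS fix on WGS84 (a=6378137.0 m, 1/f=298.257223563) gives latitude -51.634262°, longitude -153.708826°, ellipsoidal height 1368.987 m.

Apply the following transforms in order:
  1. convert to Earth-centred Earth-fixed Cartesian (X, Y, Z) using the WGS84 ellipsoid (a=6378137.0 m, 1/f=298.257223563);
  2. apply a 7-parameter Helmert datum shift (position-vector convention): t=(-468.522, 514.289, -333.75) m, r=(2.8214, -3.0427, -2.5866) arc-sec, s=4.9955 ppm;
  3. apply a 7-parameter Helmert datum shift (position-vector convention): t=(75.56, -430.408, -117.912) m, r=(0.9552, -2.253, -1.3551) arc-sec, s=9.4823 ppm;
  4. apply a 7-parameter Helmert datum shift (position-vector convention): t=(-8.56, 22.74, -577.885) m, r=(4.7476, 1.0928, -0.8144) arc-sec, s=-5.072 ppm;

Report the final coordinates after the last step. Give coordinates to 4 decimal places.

start: φ=-51.634262°, λ=-153.708826°, h=1368.987 m
→ ECEF (a=6378137.000, f=1/298.257223563): X=-3557346.8000, Y=-1757468.5116, Z=-4978721.1694
→ Helmert 7p (PV): X=-3557781.6883, Y=-1756850.2901, Z=-4979156.3065
→ Helmert 7p (PV): X=-3557697.0192, Y=-1757250.9249, Z=-4979368.4298
→ Helmert 7p (PV): X=-3557720.8535, Y=-1757090.6156, Z=-4979942.6571

X=-3557720.8535 m, Y=-1757090.6156 m, Z=-4979942.6571 m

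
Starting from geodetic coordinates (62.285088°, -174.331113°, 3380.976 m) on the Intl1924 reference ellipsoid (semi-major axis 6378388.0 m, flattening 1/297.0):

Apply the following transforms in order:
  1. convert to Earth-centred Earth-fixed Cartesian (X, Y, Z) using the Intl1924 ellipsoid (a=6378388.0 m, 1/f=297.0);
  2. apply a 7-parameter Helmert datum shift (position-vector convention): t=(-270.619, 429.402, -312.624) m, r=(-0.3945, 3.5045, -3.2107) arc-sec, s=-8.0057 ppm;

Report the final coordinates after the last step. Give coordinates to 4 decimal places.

X=-2961432.6454 m, Y=-293462.1258 m, Z=5626171.7346 m

start: φ=62.285088°, λ=-174.331113°, h=3380.976 m
→ ECEF (a=6378388.000, f=1/297.0): X=-2961276.7527, Y=-293950.7367, Z=5626478.5278
→ Helmert 7p (PV): X=-2961432.6454, Y=-293462.1258, Z=5626171.7346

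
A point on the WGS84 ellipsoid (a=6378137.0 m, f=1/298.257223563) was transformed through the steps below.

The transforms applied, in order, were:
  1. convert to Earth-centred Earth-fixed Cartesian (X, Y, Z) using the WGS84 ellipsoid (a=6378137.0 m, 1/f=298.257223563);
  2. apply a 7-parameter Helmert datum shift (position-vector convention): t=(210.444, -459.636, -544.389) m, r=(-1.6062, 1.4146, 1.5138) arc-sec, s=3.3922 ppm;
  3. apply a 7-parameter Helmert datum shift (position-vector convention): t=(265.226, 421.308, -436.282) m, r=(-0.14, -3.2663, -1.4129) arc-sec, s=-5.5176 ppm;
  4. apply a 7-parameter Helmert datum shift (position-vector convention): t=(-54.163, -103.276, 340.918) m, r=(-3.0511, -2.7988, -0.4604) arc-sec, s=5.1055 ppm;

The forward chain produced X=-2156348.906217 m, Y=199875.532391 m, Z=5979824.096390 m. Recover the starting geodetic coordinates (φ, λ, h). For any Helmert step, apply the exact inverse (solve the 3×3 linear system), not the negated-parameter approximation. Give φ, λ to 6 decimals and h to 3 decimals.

start: X=-2156348.9062, Y=199875.5324, Z=5979824.0964 m
→ Helmert⁻¹: X=-2156203.0450, Y=199884.5251, Z=5979484.8645
→ Helmert⁻¹: X=-2156386.8399, Y=199445.4878, Z=5979988.4242
→ Helmert⁻¹: X=-2156629.5167, Y=199873.7028, Z=5980499.2920
→ geod (Bowring, a=6378137.000): φ=70.21472900°, λ=174.70502500°, h=1390.1530 m

φ=70.214729°, λ=174.705025°, h=1390.153 m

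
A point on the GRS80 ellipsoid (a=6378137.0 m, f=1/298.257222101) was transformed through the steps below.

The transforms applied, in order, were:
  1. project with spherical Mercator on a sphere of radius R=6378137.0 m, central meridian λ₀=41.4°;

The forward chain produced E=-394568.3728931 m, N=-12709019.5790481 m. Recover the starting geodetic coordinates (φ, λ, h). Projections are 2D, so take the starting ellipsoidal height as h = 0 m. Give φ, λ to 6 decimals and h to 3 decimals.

start: E=-394568.3729, N=-12709019.5790 m
→ merc⁻¹: φ=-74.47213800°, λ=37.85553200°

φ=-74.472138°, λ=37.855532°, h=0.000 m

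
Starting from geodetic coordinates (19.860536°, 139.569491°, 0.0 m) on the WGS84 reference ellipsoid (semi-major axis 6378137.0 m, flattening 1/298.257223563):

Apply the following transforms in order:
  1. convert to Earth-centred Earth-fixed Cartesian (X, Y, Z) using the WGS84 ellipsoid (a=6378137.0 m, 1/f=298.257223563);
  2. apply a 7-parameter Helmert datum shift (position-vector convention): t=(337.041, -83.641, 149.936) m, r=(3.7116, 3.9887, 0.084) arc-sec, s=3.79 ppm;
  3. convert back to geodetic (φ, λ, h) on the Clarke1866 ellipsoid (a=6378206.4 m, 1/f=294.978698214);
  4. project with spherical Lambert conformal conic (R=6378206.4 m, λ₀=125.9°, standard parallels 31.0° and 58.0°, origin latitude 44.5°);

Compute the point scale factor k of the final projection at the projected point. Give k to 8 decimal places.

start: φ=19.860536°, λ=139.569491°, h=0.000 m
→ ECEF (a=6378137.000, f=1/298.257223563): X=-4567995.2405, Y=3891864.7613, Z=2153182.3280
→ Helmert 7p (PV): X=-4567635.4593, Y=3891755.2650, Z=2153498.7915
→ geod (Bowring, a=6378206.400): φ=19.86565333°, λ=139.56805898°, h=-258.8445 m
→ into lcc (λ₀=125.9°): φ=19.86565333°, λ−λ₀=13.66805898°
scale k = 1.06167937

1.06167937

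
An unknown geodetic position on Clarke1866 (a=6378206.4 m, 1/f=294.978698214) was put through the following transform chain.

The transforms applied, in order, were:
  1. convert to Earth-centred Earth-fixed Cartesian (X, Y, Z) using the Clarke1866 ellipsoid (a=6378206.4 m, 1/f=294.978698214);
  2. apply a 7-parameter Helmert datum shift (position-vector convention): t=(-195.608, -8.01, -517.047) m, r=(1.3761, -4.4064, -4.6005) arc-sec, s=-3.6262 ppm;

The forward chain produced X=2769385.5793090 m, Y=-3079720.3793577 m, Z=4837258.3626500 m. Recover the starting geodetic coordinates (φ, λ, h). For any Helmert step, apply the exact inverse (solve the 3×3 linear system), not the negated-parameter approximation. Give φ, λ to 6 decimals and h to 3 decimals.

start: X=2769385.5793, Y=-3079720.3794, Z=4837258.3626 m
→ Helmert⁻¹: X=2769763.2661, Y=-3079629.4855, Z=4837754.3283
→ geod (Bowring, a=6378206.400): φ=49.62287600°, λ=-48.03235700°, h=2937.0510 m

φ=49.622876°, λ=-48.032357°, h=2937.051 m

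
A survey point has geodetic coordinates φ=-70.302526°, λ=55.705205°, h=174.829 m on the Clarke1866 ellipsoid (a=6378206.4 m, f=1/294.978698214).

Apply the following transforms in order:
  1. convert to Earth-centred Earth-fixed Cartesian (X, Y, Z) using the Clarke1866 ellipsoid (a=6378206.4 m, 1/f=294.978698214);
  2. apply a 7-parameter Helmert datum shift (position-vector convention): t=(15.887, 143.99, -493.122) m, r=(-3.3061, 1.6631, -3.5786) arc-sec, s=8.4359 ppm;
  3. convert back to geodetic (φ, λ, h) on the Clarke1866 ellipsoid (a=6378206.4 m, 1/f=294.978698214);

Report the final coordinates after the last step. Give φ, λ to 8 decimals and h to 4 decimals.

φ=-70.30394887°, λ=55.70564117°, h=736.1004 m

start: φ=-70.302526°, λ=55.705205°, h=174.829 m
→ ECEF (a=6378206.400, f=1/294.978698214): X=1214989.4296, Y=1781455.5131, Z=-5982480.1830
→ Helmert 7p (PV): X=1214998.2371, Y=1781497.5610, Z=-5983062.1232
→ geod (Bowring, a=6378206.400): φ=-70.30394887°, λ=55.70564117°, h=736.1004 m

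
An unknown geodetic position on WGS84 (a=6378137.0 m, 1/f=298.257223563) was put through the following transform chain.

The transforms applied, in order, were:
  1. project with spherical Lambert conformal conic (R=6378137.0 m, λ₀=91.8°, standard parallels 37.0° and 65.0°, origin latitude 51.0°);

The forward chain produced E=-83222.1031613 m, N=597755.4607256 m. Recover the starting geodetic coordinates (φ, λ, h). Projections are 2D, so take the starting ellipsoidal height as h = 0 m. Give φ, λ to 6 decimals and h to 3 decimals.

start: E=-83222.1032, N=597755.4607 m
→ lcc⁻¹: φ=56.52289100°, λ=90.40768200°

φ=56.522891°, λ=90.407682°, h=0.000 m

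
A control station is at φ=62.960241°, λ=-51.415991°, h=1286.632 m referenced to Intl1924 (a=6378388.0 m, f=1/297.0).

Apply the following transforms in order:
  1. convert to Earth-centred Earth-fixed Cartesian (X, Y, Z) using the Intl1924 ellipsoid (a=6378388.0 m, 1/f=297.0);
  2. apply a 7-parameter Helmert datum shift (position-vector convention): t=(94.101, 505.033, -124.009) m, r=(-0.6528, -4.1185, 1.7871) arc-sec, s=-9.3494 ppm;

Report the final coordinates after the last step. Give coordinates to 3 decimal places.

X=1813603.172 m, Y=-2272622.701 m, Z=5659102.675 m

start: φ=62.960241°, λ=-51.415991°, h=1286.632 m
→ ECEF (a=6378388.000, f=1/297.0): X=1813619.3291, Y=-2273182.6103, Z=5659236.1883
→ Helmert 7p (PV): X=1813603.1716, Y=-2272622.7006, Z=5659102.6754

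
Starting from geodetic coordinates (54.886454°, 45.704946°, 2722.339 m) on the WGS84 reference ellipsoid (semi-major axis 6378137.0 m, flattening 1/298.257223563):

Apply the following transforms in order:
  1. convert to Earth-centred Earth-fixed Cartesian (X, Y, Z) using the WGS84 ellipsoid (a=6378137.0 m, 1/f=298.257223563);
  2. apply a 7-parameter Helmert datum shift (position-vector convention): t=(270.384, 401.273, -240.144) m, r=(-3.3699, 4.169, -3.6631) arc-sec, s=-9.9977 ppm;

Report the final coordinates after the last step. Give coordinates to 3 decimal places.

start: φ=54.886454°, λ=45.704946°, h=2722.339 m
→ ECEF (a=6378137.000, f=1/298.257223563): X=2568897.8814, Y=2632902.1272, Z=5196350.0450
→ Helmert 7p (PV): X=2569294.3671, Y=2633316.3518, Z=5195963.0125

X=2569294.367 m, Y=2633316.352 m, Z=5195963.012 m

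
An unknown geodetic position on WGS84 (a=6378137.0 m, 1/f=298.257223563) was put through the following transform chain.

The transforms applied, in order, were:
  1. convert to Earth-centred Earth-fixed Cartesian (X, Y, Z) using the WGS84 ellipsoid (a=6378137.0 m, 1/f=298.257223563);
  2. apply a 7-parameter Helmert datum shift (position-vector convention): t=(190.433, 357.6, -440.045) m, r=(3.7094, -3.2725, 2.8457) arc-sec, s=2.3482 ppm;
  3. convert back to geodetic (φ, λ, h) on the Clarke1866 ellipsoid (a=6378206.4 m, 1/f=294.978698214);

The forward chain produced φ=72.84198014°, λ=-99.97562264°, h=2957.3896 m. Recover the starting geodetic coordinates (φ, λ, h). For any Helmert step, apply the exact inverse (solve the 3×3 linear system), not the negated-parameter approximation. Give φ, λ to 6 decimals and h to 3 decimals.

start: φ=72.841980°, λ=-99.975623°, h=2957.390 m
→ ECEF (a=6378206.400, f=1/294.978698214): X=-327114.7853, Y=-1859786.8515, Z=6074708.0204
→ Helmert⁻¹: X=-327233.7254, Y=-1860026.3150, Z=6075172.4416
→ geod (Bowring, a=6378137.000): φ=72.83980800°, λ=-99.97791800°, h=3329.0560 m

φ=72.839808°, λ=-99.977918°, h=3329.056 m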